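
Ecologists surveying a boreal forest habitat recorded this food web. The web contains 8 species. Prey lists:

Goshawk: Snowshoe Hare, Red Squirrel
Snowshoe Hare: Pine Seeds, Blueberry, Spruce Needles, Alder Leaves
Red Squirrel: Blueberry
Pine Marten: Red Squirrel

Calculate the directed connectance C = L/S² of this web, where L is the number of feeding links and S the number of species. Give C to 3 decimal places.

C = 0.125

The web has S = 8 species and L = 8 feeding links.
C = L / S² = 8 / 64 = 0.1250 ≈ 0.125.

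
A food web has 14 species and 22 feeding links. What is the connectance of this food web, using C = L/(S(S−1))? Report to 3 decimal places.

The web has S = 14 species and L = 22 feeding links.
C = L / (S(S−1)) = 22 / 182 = 0.1209 ≈ 0.121.

C = 0.121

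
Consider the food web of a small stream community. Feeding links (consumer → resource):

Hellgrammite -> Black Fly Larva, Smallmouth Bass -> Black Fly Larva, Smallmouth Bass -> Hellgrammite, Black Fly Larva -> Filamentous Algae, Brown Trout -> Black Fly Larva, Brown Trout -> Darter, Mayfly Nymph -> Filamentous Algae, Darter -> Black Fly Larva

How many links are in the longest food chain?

One longest chain: Filamentous Algae → Black Fly Larva → Darter → Brown Trout.
It has 4 species and 3 links.

3 links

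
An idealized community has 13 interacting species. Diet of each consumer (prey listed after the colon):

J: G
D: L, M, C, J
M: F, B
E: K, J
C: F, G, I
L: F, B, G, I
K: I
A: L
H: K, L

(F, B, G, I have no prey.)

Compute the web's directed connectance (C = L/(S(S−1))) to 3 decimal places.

C = 0.128

The web has S = 13 species and L = 20 feeding links.
C = L / (S(S−1)) = 20 / 156 = 0.1282 ≈ 0.128.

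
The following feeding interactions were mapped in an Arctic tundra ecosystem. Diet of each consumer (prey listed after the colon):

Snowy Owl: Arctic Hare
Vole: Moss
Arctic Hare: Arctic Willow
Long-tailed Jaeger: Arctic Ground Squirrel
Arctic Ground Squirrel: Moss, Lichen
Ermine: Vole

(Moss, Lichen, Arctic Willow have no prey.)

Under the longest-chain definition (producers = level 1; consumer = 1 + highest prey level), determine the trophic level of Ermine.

Moss is a producer → level 1.
Vole eats Moss → level 2.
Ermine eats Vole → level 3.

Trophic level 3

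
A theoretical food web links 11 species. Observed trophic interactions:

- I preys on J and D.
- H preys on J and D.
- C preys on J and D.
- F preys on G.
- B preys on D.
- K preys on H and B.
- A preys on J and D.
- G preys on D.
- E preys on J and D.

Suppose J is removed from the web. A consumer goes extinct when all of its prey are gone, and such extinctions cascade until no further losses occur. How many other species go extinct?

Remove J.
Every predator of it retains at least one other prey: I still has D; A still has D; C still has D; E still has D; H still has D.
No consumer loses all prey, so no secondary extinctions occur.

0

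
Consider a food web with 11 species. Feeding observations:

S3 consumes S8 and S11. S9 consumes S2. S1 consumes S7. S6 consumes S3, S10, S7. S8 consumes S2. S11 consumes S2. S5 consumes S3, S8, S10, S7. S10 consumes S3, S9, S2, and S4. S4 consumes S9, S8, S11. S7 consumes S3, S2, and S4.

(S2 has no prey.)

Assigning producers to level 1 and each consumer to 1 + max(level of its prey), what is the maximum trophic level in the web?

5

Producers (level 1): S2.
S2 → S9 → S4 → S7 → S6 gives S6 level 5.
No species has a prey at level 5, so no species reaches level 6.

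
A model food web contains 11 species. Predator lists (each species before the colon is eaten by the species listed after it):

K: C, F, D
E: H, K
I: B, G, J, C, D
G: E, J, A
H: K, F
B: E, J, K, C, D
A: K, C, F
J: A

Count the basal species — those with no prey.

1

Basal species (no prey listed): I.
Count: 1.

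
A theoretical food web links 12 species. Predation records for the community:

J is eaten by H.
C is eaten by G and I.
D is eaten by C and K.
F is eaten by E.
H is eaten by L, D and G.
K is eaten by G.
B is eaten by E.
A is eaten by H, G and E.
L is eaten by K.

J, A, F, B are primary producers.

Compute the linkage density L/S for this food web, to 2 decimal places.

L/S = 1.25

There are L = 15 links among S = 12 species.
L/S = 15/12 = 1.2500 ≈ 1.25.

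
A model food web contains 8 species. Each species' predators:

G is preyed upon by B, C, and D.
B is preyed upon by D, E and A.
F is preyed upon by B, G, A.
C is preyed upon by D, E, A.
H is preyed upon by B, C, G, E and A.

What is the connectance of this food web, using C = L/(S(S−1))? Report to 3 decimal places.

C = 0.304

The web has S = 8 species and L = 17 feeding links.
C = L / (S(S−1)) = 17 / 56 = 0.3036 ≈ 0.304.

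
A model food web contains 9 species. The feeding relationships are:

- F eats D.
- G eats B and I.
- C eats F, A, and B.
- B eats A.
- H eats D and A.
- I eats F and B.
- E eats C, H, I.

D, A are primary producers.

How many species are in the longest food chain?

One longest chain: A → B → I → G.
It has 4 species and 3 links.

4 species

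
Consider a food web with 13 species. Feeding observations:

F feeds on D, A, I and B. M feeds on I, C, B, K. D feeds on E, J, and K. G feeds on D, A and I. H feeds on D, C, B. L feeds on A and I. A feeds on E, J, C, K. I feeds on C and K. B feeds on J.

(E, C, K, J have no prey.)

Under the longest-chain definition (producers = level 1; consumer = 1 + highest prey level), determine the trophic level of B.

J is a producer → level 1.
B eats J → level 2.

Trophic level 2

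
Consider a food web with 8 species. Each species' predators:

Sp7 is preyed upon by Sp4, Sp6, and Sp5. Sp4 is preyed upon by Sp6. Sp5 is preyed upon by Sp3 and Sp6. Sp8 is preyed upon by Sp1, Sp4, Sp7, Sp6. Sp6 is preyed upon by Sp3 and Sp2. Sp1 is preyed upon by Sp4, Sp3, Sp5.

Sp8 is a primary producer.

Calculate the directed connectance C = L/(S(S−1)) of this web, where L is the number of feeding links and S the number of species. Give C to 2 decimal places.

C = 0.27

The web has S = 8 species and L = 15 feeding links.
C = L / (S(S−1)) = 15 / 56 = 0.2679 ≈ 0.27.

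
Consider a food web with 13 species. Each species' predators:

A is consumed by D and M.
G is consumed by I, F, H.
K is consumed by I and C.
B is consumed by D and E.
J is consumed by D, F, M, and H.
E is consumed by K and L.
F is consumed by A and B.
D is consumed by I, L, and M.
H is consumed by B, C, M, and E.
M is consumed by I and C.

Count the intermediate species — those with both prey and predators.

8

Intermediate species (has both prey and predators): F, H, B, A, E, D, K, M.
Count: 8.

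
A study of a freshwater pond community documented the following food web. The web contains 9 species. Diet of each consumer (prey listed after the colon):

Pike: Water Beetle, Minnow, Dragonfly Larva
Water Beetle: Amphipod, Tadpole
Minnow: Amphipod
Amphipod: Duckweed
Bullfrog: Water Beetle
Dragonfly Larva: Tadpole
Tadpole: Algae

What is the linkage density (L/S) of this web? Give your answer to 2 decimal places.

There are L = 10 links among S = 9 species.
L/S = 10/9 = 1.1111 ≈ 1.11.

L/S = 1.11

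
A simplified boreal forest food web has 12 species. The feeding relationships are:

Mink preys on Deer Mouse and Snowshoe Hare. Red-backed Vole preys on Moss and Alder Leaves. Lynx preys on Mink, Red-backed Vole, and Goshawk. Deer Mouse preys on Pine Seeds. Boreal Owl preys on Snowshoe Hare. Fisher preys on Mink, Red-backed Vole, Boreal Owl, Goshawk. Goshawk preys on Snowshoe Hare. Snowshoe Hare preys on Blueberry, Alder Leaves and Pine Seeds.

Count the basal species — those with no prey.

Basal species (no prey listed): Moss, Alder Leaves, Pine Seeds, Blueberry.
Count: 4.

4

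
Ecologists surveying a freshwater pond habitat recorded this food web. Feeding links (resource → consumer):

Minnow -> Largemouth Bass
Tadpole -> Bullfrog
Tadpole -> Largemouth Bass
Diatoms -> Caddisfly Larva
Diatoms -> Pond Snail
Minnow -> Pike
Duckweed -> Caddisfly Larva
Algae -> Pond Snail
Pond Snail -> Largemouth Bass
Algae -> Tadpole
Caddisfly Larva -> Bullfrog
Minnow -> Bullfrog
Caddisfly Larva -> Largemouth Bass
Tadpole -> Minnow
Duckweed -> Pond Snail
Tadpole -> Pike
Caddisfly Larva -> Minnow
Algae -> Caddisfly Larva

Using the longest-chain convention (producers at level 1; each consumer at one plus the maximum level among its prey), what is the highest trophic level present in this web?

Producers (level 1): Diatoms, Algae, Duckweed.
Algae → Tadpole → Minnow → Bullfrog gives Bullfrog level 4.
No species has a prey at level 4, so no species reaches level 5.

4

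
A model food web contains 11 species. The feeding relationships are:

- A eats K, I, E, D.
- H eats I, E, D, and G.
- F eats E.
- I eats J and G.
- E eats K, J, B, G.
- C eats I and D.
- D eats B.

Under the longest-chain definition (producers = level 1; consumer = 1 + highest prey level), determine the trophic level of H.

Trophic level 3

B is a producer → level 1.
D eats B → level 2.
H eats D (level 2); other prey at levels: G 1, I 2, E 2 → level 3.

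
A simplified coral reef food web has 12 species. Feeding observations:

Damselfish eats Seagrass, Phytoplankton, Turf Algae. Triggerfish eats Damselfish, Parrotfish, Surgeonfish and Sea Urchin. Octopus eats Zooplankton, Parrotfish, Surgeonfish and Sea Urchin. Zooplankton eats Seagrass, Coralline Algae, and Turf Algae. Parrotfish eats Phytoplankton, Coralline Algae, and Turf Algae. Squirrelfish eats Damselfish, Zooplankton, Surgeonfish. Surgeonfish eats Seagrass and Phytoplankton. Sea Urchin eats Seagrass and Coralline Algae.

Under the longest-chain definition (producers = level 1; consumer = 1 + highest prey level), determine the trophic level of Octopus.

Seagrass is a producer → level 1.
Surgeonfish eats Seagrass (level 1); other prey at levels: Phytoplankton 1 → level 2.
Octopus eats Surgeonfish (level 2); other prey at levels: Zooplankton 2, Parrotfish 2, Sea Urchin 2 → level 3.

Trophic level 3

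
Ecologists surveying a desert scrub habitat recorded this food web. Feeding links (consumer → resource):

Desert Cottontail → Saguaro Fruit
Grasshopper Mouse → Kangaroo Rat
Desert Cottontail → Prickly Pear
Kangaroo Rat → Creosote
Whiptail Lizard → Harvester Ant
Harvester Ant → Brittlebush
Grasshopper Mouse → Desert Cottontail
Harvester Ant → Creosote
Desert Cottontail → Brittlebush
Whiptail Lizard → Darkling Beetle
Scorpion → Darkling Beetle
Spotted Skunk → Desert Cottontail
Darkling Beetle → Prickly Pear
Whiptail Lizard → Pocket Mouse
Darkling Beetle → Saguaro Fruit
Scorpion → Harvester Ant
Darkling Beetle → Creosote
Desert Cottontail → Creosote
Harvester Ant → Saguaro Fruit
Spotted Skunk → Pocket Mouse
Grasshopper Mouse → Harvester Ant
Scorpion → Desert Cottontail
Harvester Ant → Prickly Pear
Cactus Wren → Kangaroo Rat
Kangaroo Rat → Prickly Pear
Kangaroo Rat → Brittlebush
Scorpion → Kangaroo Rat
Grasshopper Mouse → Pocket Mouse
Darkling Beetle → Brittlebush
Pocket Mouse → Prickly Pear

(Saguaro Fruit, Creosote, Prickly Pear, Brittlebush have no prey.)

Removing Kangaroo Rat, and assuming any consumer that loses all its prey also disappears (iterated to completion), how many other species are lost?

1

Remove Kangaroo Rat.
Round 1: Cactus Wren (all prey gone) → extinct.
No further losses. Total secondary extinctions: 1.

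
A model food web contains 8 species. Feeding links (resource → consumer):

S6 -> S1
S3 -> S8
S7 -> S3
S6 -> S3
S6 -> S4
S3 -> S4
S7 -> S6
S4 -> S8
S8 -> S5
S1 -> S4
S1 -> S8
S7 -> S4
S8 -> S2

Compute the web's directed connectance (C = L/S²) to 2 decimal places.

The web has S = 8 species and L = 13 feeding links.
C = L / S² = 13 / 64 = 0.2031 ≈ 0.20.

C = 0.20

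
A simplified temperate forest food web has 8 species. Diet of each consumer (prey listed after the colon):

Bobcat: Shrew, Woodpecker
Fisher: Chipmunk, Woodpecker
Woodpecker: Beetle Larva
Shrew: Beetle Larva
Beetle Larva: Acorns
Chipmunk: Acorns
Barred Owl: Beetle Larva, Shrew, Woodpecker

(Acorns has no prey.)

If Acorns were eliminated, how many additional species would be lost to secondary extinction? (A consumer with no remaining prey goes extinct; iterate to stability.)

7

Remove Acorns.
Round 1: Chipmunk (all prey gone), Beetle Larva (all prey gone) → extinct.
Round 2: Shrew (all prey gone), Woodpecker (all prey gone) → extinct.
Round 3: Bobcat (all prey gone), Barred Owl (all prey gone), Fisher (all prey gone) → extinct.
No further losses. Total secondary extinctions: 7.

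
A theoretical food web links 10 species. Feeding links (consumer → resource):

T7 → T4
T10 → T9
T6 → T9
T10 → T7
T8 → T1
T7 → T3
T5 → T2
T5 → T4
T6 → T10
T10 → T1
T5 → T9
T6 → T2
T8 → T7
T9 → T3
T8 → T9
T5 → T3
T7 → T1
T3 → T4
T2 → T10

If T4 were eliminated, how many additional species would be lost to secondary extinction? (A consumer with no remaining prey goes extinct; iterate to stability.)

Remove T4.
Round 1: T3 (all prey gone) → extinct.
Round 2: T9 (all prey gone) → extinct.
No further losses. Total secondary extinctions: 2.

2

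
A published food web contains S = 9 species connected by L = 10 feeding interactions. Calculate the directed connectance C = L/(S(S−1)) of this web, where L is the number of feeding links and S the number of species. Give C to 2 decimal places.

The web has S = 9 species and L = 10 feeding links.
C = L / (S(S−1)) = 10 / 72 = 0.1389 ≈ 0.14.

C = 0.14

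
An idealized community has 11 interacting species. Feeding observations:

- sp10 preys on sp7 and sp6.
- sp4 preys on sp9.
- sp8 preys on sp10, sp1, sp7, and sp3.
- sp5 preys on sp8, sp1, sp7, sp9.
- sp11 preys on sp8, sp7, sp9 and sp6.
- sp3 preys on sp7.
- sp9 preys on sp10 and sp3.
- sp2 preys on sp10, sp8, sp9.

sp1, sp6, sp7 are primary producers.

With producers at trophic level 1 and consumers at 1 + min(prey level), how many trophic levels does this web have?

Producers (level 1): sp1, sp6, sp7.
Following each consumer down to its lowest-level prey: sp6 → sp10 → sp9 → sp4 (levels 1 through 4).
All prey of sp4 (sp9 3) are at level 3 or above, so sp4 is at level 1 + 3 = 4.
Every consumer has at least one prey at level 3 or below, so none exceeds level 4.

4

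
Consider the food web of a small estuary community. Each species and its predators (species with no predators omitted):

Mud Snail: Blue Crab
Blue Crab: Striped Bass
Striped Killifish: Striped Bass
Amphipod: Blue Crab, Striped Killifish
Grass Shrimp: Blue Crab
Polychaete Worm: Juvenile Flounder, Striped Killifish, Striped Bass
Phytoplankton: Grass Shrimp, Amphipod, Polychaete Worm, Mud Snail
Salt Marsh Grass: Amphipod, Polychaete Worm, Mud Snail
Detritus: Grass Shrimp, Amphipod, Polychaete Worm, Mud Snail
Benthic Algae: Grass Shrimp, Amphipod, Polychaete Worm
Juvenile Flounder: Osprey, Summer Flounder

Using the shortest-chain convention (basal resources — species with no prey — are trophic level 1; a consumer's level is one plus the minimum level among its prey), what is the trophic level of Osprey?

Trophic level 4

Detritus has no prey (basal) → level 1.
Polychaete Worm eats Detritus → level 2.
Juvenile Flounder eats Polychaete Worm → level 3.
Osprey eats Juvenile Flounder → level 4.
No prey of Osprey is below level 3, so 4 is the minimum.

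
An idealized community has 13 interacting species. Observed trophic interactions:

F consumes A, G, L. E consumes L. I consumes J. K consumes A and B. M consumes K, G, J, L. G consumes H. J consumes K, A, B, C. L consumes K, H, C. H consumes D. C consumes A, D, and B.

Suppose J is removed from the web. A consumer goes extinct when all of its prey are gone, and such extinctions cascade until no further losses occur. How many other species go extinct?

1

Remove J.
Round 1: I (all prey gone) → extinct.
No further losses. Total secondary extinctions: 1.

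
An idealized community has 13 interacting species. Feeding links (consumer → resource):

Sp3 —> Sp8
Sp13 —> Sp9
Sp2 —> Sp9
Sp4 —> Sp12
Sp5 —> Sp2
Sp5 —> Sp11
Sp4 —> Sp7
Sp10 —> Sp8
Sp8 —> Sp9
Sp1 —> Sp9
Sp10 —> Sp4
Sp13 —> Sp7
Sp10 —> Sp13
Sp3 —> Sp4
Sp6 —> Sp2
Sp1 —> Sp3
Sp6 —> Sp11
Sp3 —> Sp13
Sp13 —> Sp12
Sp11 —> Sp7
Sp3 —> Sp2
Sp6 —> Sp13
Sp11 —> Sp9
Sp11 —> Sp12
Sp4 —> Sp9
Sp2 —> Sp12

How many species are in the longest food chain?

4 species

One longest chain: Sp9 → Sp13 → Sp3 → Sp1.
It has 4 species and 3 links.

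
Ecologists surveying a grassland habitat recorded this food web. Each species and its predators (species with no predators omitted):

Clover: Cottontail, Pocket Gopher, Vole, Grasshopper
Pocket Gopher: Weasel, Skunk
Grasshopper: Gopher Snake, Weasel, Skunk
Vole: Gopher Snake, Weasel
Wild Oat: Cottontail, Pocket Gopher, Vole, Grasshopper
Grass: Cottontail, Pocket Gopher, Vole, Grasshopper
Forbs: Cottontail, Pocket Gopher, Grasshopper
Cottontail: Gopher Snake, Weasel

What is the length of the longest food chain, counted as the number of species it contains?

One longest chain: Wild Oat → Cottontail → Gopher Snake.
It has 3 species and 2 links.

3 species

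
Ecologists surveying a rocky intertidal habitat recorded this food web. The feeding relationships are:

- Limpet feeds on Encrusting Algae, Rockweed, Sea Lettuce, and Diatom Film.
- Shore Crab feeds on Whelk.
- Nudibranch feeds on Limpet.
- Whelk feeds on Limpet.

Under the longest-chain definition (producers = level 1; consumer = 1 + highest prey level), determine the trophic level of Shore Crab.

Sea Lettuce is a producer → level 1.
Limpet eats Sea Lettuce (level 1); other prey at levels: Rockweed 1, Encrusting Algae 1, Diatom Film 1 → level 2.
Whelk eats Limpet → level 3.
Shore Crab eats Whelk → level 4.

Trophic level 4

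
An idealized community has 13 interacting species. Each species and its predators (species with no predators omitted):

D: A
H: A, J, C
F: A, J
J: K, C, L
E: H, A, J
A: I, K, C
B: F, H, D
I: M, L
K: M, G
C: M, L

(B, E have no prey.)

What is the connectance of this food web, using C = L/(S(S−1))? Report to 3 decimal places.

The web has S = 13 species and L = 24 feeding links.
C = L / (S(S−1)) = 24 / 156 = 0.1538 ≈ 0.154.

C = 0.154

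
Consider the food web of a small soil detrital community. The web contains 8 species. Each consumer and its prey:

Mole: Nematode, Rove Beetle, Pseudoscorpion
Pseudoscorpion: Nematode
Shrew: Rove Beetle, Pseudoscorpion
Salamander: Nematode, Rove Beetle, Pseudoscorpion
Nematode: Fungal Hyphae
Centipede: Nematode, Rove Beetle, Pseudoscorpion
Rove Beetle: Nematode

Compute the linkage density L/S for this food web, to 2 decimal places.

There are L = 14 links among S = 8 species.
L/S = 14/8 = 1.7500 ≈ 1.75.

L/S = 1.75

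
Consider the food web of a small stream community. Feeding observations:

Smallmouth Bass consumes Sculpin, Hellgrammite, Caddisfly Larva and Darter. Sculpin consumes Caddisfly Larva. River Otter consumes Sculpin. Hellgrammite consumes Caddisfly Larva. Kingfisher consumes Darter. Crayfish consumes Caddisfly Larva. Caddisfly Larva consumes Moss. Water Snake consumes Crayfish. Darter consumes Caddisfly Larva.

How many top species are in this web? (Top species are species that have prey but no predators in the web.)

Top species (has prey, but nothing eats it): Smallmouth Bass, Kingfisher, Water Snake, River Otter.
Count: 4.

4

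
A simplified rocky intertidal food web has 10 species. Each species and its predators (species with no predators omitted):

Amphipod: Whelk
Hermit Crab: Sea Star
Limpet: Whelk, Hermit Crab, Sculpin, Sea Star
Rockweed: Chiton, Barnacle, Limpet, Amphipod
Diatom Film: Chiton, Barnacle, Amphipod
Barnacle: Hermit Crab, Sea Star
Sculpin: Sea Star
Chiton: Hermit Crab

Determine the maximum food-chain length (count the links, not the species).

3 links

One longest chain: Rockweed → Limpet → Sculpin → Sea Star.
It has 4 species and 3 links.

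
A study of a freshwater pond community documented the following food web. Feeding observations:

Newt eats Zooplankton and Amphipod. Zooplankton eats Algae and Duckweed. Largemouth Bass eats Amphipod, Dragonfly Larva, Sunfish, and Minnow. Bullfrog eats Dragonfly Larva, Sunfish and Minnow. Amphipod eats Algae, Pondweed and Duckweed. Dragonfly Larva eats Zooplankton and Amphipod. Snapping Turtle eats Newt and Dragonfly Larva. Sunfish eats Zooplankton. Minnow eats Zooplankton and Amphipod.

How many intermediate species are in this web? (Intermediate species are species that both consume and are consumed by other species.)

6

Intermediate species (has both prey and predators): Amphipod, Zooplankton, Dragonfly Larva, Minnow, Newt, Sunfish.
Count: 6.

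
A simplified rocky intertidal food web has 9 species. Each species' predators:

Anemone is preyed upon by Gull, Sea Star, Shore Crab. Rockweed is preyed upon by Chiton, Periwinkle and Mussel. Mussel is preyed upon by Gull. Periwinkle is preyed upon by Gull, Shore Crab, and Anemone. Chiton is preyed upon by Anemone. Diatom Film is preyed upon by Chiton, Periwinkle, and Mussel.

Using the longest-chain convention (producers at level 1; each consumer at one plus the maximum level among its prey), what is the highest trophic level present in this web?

4

Producers (level 1): Rockweed, Diatom Film.
Rockweed → Chiton → Anemone → Shore Crab gives Shore Crab level 4.
No species has a prey at level 4, so no species reaches level 5.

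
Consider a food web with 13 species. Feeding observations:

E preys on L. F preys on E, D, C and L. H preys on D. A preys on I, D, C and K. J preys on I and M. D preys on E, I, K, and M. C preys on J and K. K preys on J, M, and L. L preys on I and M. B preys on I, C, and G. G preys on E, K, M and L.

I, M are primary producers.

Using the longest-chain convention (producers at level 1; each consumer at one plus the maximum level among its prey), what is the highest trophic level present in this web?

5

Producers (level 1): I, M.
I → J → K → C → F gives F level 5.
No species has a prey at level 5, so no species reaches level 6.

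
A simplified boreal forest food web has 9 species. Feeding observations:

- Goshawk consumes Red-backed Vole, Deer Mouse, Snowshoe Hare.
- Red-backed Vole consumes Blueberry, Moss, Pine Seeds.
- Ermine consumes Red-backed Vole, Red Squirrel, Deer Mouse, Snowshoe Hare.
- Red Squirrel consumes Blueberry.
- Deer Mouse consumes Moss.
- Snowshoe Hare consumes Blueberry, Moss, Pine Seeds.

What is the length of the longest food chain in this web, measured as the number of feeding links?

One longest chain: Blueberry → Snowshoe Hare → Goshawk.
It has 3 species and 2 links.

2 links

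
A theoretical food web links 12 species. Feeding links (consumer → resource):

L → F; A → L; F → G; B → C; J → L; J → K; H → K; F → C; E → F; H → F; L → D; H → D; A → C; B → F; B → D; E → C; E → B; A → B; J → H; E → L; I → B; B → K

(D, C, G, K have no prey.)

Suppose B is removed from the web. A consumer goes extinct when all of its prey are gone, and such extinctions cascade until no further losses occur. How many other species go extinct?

1

Remove B.
Round 1: I (all prey gone) → extinct.
No further losses. Total secondary extinctions: 1.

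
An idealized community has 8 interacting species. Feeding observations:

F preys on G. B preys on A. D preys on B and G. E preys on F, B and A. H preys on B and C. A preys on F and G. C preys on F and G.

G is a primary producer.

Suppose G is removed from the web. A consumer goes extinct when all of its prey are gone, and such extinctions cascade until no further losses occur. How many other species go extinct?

Remove G.
Round 1: F (all prey gone) → extinct.
Round 2: C (all prey gone), A (all prey gone) → extinct.
Round 3: B (all prey gone) → extinct.
Round 4: E (all prey gone), D (all prey gone), H (all prey gone) → extinct.
No further losses. Total secondary extinctions: 7.

7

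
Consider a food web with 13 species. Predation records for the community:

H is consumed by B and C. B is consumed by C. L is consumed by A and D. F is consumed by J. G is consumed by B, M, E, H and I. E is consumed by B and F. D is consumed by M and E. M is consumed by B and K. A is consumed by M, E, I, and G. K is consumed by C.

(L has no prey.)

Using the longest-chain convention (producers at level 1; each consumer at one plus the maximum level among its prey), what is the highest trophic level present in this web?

6

Producers (level 1): L.
L → A → G → E → F → J gives J level 6.
No species has a prey at level 6, so no species reaches level 7.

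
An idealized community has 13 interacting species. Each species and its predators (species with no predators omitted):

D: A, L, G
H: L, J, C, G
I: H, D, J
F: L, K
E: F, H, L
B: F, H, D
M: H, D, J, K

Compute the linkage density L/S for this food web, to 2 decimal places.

L/S = 1.69

There are L = 22 links among S = 13 species.
L/S = 22/13 = 1.6923 ≈ 1.69.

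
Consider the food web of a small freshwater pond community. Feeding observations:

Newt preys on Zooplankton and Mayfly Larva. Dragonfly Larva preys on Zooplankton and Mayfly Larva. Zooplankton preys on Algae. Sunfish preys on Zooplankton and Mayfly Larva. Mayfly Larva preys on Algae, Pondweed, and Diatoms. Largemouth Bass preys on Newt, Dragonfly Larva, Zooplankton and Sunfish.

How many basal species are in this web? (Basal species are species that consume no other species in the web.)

3

Basal species (no prey listed): Algae, Diatoms, Pondweed.
Count: 3.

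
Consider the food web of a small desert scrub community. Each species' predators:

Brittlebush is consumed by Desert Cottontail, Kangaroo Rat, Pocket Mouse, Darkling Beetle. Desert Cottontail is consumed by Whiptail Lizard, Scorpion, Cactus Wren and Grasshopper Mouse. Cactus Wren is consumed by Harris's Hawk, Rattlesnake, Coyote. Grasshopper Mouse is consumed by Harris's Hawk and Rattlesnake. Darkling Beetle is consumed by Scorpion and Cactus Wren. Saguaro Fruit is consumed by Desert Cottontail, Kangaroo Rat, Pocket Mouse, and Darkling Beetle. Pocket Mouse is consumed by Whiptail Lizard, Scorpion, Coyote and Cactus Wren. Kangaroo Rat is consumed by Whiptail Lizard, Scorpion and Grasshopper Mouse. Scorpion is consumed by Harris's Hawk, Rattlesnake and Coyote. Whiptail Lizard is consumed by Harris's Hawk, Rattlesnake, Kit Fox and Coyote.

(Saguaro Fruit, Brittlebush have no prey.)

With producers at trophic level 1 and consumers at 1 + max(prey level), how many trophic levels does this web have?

Producers (level 1): Saguaro Fruit, Brittlebush.
Saguaro Fruit → Kangaroo Rat → Whiptail Lizard → Rattlesnake gives Rattlesnake level 4.
No species has a prey at level 4, so no species reaches level 5.

4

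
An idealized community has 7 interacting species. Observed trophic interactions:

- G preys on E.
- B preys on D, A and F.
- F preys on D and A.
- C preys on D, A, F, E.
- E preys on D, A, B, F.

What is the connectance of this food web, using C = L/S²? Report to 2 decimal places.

The web has S = 7 species and L = 14 feeding links.
C = L / S² = 14 / 49 = 0.2857 ≈ 0.29.

C = 0.29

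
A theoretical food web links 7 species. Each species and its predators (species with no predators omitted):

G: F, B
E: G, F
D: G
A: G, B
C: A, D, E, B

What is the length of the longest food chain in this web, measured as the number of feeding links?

3 links

One longest chain: C → A → G → F.
It has 4 species and 3 links.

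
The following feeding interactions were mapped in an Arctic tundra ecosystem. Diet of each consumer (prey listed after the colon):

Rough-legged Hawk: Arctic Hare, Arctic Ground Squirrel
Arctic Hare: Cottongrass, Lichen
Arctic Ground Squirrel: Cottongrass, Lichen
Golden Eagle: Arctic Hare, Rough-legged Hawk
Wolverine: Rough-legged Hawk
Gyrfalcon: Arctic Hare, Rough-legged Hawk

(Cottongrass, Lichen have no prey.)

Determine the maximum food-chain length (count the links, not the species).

One longest chain: Cottongrass → Arctic Hare → Rough-legged Hawk → Golden Eagle.
It has 4 species and 3 links.

3 links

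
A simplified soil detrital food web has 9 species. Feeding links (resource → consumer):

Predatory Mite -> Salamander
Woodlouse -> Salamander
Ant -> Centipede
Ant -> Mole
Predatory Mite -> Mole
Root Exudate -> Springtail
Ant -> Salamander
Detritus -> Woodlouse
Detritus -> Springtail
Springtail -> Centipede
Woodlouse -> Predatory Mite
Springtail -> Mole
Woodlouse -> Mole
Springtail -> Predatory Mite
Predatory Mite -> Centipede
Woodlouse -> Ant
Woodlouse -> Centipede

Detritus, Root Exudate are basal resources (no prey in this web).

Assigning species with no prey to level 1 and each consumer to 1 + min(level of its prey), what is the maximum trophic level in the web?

3

Basal resources (level 1): Detritus, Root Exudate.
Following each consumer down to its lowest-level prey: Detritus → Woodlouse → Predatory Mite (levels 1 through 3).
All prey of Predatory Mite (Woodlouse 2, Springtail 2) are at level 2 or above, so Predatory Mite is at level 1 + 2 = 3.
Every consumer has at least one prey at level 2 or below, so none exceeds level 3.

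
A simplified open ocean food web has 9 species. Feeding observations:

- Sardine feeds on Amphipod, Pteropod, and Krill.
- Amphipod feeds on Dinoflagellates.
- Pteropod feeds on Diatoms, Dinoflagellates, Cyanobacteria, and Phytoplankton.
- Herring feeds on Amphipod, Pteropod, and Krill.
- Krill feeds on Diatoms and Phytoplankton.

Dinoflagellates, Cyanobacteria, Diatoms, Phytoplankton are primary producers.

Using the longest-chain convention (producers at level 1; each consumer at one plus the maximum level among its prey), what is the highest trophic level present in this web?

Producers (level 1): Dinoflagellates, Cyanobacteria, Diatoms, Phytoplankton.
Diatoms → Krill → Sardine gives Sardine level 3.
No species has a prey at level 3, so no species reaches level 4.

3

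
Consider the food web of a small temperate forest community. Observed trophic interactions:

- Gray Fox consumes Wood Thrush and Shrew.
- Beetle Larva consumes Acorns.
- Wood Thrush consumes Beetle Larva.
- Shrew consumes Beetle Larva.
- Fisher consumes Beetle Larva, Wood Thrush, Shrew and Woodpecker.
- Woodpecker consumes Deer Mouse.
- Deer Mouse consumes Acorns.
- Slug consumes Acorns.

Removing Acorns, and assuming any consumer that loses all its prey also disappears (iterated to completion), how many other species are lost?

Remove Acorns.
Round 1: Beetle Larva (all prey gone), Slug (all prey gone), Deer Mouse (all prey gone) → extinct.
Round 2: Wood Thrush (all prey gone), Woodpecker (all prey gone), Shrew (all prey gone) → extinct.
Round 3: Fisher (all prey gone), Gray Fox (all prey gone) → extinct.
No further losses. Total secondary extinctions: 8.

8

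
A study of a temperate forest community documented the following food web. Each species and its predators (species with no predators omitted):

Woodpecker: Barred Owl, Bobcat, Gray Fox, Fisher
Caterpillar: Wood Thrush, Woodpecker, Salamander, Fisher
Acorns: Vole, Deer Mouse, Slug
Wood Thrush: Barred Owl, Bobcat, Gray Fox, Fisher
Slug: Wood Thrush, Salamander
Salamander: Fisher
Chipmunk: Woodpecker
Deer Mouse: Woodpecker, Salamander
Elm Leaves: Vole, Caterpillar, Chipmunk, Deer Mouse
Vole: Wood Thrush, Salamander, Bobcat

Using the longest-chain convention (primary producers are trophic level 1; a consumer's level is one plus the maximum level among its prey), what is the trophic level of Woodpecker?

Trophic level 3

Elm Leaves is a producer → level 1.
Caterpillar eats Elm Leaves → level 2.
Woodpecker eats Caterpillar (level 2); other prey at levels: Chipmunk 2, Deer Mouse 2 → level 3.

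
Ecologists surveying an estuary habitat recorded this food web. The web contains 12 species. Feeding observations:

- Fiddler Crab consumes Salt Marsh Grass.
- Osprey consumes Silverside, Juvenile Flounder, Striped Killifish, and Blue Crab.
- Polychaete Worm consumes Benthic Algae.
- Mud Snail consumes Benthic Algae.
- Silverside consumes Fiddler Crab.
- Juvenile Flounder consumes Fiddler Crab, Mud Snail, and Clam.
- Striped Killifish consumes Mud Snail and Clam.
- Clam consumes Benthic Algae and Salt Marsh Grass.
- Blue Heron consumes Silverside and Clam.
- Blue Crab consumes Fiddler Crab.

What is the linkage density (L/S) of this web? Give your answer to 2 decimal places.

There are L = 18 links among S = 12 species.
L/S = 18/12 = 1.5000 ≈ 1.50.

L/S = 1.50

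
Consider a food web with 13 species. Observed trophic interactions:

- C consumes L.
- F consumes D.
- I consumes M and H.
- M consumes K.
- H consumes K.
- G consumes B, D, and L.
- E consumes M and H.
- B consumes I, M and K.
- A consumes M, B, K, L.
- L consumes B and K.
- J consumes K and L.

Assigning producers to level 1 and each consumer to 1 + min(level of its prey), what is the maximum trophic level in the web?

3

Producers (level 1): K, D.
Following each consumer down to its lowest-level prey: K → H → E (levels 1 through 3).
All prey of E (H 2, M 2) are at level 2 or above, so E is at level 1 + 2 = 3.
Every consumer has at least one prey at level 2 or below, so none exceeds level 3.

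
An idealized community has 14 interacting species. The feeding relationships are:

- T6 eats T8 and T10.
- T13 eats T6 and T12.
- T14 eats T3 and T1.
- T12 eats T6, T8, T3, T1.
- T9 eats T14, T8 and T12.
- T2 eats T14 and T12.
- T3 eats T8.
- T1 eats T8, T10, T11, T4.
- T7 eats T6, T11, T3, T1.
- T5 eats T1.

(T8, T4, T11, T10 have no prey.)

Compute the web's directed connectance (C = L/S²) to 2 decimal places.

The web has S = 14 species and L = 25 feeding links.
C = L / S² = 25 / 196 = 0.1276 ≈ 0.13.

C = 0.13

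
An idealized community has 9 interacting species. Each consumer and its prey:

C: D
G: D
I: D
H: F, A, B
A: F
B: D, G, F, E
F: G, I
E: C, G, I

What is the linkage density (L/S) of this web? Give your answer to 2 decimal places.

L/S = 1.78

There are L = 16 links among S = 9 species.
L/S = 16/9 = 1.7778 ≈ 1.78.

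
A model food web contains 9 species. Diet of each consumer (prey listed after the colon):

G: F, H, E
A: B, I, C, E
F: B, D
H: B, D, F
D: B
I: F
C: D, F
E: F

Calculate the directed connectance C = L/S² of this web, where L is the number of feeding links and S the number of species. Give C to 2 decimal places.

The web has S = 9 species and L = 17 feeding links.
C = L / S² = 17 / 81 = 0.2099 ≈ 0.21.

C = 0.21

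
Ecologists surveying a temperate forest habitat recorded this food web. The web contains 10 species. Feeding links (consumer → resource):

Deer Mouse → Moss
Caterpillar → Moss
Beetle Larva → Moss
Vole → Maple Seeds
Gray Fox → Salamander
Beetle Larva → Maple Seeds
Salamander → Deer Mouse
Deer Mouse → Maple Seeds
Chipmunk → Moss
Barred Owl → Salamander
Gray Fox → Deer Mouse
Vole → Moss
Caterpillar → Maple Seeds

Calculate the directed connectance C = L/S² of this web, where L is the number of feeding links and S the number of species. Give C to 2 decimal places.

The web has S = 10 species and L = 13 feeding links.
C = L / S² = 13 / 100 = 0.1300 ≈ 0.13.

C = 0.13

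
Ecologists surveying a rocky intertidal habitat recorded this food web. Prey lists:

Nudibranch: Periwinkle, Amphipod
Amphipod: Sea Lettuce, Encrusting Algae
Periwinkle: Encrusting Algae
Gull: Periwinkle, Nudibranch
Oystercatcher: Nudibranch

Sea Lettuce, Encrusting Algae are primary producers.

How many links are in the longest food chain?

One longest chain: Encrusting Algae → Periwinkle → Nudibranch → Oystercatcher.
It has 4 species and 3 links.

3 links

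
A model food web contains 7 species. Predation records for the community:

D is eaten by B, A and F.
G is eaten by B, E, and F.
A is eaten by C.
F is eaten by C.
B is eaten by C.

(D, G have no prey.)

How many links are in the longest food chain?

One longest chain: D → F → C.
It has 3 species and 2 links.

2 links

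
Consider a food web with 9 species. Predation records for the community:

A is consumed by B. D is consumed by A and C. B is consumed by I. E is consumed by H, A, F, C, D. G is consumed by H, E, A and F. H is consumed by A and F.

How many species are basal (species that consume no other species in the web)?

1

Basal species (no prey listed): G.
Count: 1.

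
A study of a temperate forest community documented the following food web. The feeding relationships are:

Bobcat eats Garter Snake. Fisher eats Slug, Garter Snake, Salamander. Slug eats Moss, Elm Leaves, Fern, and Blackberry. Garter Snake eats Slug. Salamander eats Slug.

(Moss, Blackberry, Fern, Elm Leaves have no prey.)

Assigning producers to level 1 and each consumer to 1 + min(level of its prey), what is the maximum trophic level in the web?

4

Producers (level 1): Moss, Blackberry, Fern, Elm Leaves.
Following each consumer down to its lowest-level prey: Moss → Slug → Garter Snake → Bobcat (levels 1 through 4).
All prey of Bobcat (Garter Snake 3) are at level 3 or above, so Bobcat is at level 1 + 3 = 4.
Every consumer has at least one prey at level 3 or below, so none exceeds level 4.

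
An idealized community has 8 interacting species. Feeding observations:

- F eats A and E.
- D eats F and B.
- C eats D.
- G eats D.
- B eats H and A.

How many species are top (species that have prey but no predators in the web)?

2

Top species (has prey, but nothing eats it): G, C.
Count: 2.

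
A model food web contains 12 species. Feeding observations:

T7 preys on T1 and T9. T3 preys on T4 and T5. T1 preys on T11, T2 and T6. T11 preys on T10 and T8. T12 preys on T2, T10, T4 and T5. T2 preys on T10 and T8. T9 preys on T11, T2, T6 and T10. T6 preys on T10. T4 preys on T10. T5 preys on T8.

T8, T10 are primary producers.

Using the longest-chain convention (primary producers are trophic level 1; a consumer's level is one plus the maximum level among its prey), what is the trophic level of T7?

Trophic level 4

T8 is a producer → level 1.
T11 eats T8 (level 1); other prey at levels: T10 1 → level 2.
T1 eats T11 (level 2); other prey at levels: T6 2, T2 2 → level 3.
T7 eats T1 (level 3); other prey at levels: T9 3 → level 4.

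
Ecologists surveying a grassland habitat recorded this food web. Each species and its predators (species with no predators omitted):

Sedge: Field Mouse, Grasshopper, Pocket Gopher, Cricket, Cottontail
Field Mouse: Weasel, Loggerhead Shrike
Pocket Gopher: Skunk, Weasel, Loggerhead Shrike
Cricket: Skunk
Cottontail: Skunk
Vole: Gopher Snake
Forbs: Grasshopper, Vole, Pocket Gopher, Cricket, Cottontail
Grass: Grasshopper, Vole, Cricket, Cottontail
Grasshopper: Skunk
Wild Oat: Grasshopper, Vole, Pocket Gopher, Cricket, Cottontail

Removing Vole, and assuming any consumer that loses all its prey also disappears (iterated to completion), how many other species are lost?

Remove Vole.
Round 1: Gopher Snake (all prey gone) → extinct.
No further losses. Total secondary extinctions: 1.

1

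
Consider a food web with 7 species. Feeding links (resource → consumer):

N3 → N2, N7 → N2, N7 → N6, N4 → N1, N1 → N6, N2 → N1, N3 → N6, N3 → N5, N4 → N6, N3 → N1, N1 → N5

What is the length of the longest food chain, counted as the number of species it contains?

One longest chain: N7 → N2 → N1 → N5.
It has 4 species and 3 links.

4 species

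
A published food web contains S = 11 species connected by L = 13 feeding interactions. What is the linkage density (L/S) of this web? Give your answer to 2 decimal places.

L/S = 1.18

There are L = 13 links among S = 11 species.
L/S = 13/11 = 1.1818 ≈ 1.18.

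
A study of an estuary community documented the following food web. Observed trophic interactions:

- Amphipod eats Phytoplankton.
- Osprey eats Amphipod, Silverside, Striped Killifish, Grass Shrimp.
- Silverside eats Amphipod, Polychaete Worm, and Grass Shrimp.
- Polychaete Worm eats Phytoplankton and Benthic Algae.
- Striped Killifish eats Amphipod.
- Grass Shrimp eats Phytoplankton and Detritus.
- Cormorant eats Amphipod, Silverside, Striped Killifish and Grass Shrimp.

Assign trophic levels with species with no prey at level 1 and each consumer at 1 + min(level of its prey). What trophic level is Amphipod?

Phytoplankton has no prey (basal) → level 1.
Amphipod eats Phytoplankton → level 2.

Trophic level 2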